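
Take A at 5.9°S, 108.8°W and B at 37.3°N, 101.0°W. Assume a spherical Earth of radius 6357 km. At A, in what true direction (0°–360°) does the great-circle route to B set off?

9.0°

N = sin Δλ·cos φ₂ = +0.1080;  D = cos φ₁ sin φ₂ − sin φ₁ cos φ₂ cos Δλ = +0.6838
initial course = atan2(N, D) = 8.97°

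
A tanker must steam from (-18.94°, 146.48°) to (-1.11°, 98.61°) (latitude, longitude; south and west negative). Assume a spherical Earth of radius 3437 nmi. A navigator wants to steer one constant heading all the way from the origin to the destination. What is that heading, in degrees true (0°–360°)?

Δψ = ln[tan(π/4+φ₂/2)/tan(π/4+φ₁/2)] = +0.3174
Δλ = -0.8355 rad (taken the short way round)
course = atan2(Δλ, Δψ) = 290.80°

290.8°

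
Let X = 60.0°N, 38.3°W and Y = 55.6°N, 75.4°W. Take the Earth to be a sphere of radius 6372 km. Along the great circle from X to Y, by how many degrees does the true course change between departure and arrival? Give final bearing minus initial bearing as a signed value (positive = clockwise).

Initial bearing θ₁ = atan2(sin Δλ cos φ₂, cos φ₁ sin φ₂ − sin φ₁ cos φ₂ cos Δλ) = 273.75°
Final bearing θ₂ = (initial bearing from the destination back to the start) + 180° = 242.02°
Δθ = θ₂ − θ₁ = -31.7°

-31.7°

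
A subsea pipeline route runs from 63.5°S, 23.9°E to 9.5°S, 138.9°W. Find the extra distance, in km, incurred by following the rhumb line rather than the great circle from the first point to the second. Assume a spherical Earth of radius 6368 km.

Great circle: cos σ = sin φ₁ sin φ₂ + cos φ₁ cos φ₂ cos Δλ,  σ = 1.8470 rad → d_gc = 11761.6 km
Rhumb line: Δψ = +1.2796, q = Δφ/Δψ = 0.7365, d_rh = R√(Δφ²+q²Δλ²) = 14616.0 km
Excess = 14616.0 − 11761.6 = 2854.4 ≈ 2854 km

2854 km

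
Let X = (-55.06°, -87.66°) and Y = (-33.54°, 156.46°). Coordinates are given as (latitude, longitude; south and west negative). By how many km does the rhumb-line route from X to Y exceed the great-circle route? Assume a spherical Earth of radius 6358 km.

937 km

Great circle: cos σ = sin φ₁ sin φ₂ + cos φ₁ cos φ₂ cos Δλ,  σ = 1.3237 rad → d_gc = 8416.2 km
Rhumb line: Δψ = +0.5341, q = Δφ/Δψ = 0.7033, d_rh = R√(Δφ²+q²Δλ²) = 9353.4 km
Excess = 9353.4 − 8416.2 = 937.2 ≈ 937 km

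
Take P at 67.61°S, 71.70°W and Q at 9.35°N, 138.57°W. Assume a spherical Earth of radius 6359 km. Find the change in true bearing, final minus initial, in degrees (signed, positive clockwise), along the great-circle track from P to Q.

+44.6°

At departure: θ₁ = atan2(sin Δλ cos φ₂, cos φ₁ sin φ₂ − sin φ₁ cos φ₂ cos Δλ) = 294.85°
At arrival: θ₂ = atan2(sin Δλ cos φ₁, −cos φ₂ sin φ₁ + sin φ₂ cos φ₁ cos Δλ) = 339.49°
Δθ = θ₂ − θ₁ = +44.6°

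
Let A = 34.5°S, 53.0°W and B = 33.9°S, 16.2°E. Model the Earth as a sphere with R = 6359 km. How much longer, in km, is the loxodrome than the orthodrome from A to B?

134 km

Great circle: cos σ = sin φ₁ sin φ₂ + cos φ₁ cos φ₂ cos Δλ,  σ = 0.9778 rad → d_gc = 6218.1 km
Rhumb line: Δψ = +0.0127, q = Δφ/Δψ = 0.8271, d_rh = R√(Δφ²+q²Δλ²) = 6352.4 km
Excess = 6352.4 − 6218.1 = 134.3 ≈ 134 km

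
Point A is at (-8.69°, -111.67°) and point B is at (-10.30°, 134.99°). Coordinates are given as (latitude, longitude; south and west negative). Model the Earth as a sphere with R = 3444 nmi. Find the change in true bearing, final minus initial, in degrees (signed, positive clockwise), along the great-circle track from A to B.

+28.2°

At departure: θ₁ = atan2(sin Δλ cos φ₂, cos φ₁ sin φ₂ − sin φ₁ cos φ₂ cos Δλ) = 255.38°
At arrival: θ₂ = atan2(sin Δλ cos φ₁, −cos φ₂ sin φ₁ + sin φ₂ cos φ₁ cos Δλ) = 283.55°
Δθ = θ₂ − θ₁ = +28.2°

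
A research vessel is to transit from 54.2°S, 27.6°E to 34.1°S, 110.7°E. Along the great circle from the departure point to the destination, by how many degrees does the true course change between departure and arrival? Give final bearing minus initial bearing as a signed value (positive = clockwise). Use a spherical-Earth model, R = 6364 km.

At departure: θ₁ = atan2(sin Δλ cos φ₂, cos φ₁ sin φ₂ − sin φ₁ cos φ₂ cos Δλ) = 106.74°
At arrival: θ₂ = atan2(sin Δλ cos φ₁, −cos φ₂ sin φ₁ + sin φ₂ cos φ₁ cos Δλ) = 42.57°
Δθ = θ₂ − θ₁ = -64.2°

-64.2°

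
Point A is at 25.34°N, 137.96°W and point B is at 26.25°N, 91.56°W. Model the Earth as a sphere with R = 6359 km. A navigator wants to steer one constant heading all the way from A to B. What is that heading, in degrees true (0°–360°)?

Meridional parts: M(φ₁)=+0.4574, M(φ₂)=+0.4751 → ΔM = +0.0176;  Δλ = +0.8098 rad
tan C = Δλ / ΔM = +45.9076 → C = 88.75°

88.8°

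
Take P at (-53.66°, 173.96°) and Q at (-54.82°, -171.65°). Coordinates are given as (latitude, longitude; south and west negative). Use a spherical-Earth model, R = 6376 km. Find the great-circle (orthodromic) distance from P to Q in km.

943 km

Haversine: a = sin²(Δφ/2)+cos φ₁ cos φ₂ sin²(Δλ/2) = 0.00546;  σ = 2·atan2(√a,√(1−a))
σ = 8.474° → d = Rσ = 6376·0.14789 = 943 km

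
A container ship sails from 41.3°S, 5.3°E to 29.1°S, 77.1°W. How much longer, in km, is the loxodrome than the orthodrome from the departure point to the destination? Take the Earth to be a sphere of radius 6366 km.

Great circle: cos σ = sin φ₁ sin φ₂ + cos φ₁ cos φ₂ cos Δλ,  σ = 1.1508 rad → d_gc = 7325.70 km
Rhumb line: Δψ = +0.2616, q = Δφ/Δψ = 0.8141, d_rh = R√(Δφ²+q²Δλ²) = 7575.16 km
Excess = 7575.16 − 7325.70 = 249.46 ≈ 249 km

249 km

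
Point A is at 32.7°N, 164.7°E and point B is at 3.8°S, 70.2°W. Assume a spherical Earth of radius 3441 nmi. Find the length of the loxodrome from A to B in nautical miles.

7464 nmi

Δψ = ln[tan(π/4+φ₂/2)/tan(π/4+φ₁/2)] = -0.6709;  Δφ = -0.6370 rad,  Δλ = +2.1834 rad
q = Δφ/Δψ = 0.9496
d = R·√(Δφ² + q²Δλ²) = 3441·2.16899 = 7464 nmi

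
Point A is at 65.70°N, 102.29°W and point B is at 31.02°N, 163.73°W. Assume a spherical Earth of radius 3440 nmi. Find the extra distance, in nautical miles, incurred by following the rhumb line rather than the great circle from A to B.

89 nmi

Great circle: cos σ = sin φ₁ sin φ₂ + cos φ₁ cos φ₂ cos Δλ,  σ = 0.8785 rad → d_gc = 3022.2 nmi
Rhumb line: Δψ = -0.9658, q = Δφ/Δψ = 0.6267, d_rh = R√(Δφ²+q²Δλ²) = 3111.3 nmi
Excess = 3111.3 − 3022.2 = 89.1 ≈ 89 nmi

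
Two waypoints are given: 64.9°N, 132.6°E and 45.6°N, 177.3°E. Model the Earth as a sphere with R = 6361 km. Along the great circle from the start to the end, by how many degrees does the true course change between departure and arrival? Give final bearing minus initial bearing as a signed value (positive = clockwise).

+37.8°

At departure: θ₁ = atan2(sin Δλ cos φ₂, cos φ₁ sin φ₂ − sin φ₁ cos φ₂ cos Δλ) = 106.66°
At arrival: θ₂ = atan2(sin Δλ cos φ₁, −cos φ₂ sin φ₁ + sin φ₂ cos φ₁ cos Δλ) = 144.49°
Δθ = θ₂ − θ₁ = +37.8°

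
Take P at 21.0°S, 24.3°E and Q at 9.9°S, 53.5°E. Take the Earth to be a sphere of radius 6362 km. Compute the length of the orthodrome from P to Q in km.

cos σ = sin φ₁ sin φ₂ + cos φ₁ cos φ₂ cos Δλ
      = sin(-21.00°)sin(-9.90°) + cos(-21.00°)cos(-9.90°)cos(29.20°) = 0.8644
σ = 30.183° → d = Rσ = 6362·0.52680 = 3351 km

3351 km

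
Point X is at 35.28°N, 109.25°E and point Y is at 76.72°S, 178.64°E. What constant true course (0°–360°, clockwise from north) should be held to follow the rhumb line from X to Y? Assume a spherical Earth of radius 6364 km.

Δψ = ln[tan(π/4+φ₂/2)/tan(π/4+φ₁/2)] = -2.8094
Δλ = +1.2111 rad (taken the short way round)
course = atan2(Δλ, Δψ) = 156.68°

156.7°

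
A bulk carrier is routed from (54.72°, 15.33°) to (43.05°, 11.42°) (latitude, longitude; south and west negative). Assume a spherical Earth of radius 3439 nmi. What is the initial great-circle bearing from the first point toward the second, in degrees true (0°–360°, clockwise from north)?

N = sin Δλ·cos φ₂ = -0.0498;  D = cos φ₁ sin φ₂ − sin φ₁ cos φ₂ cos Δλ = -0.2009
initial course = atan2(N, D) = 193.93°

193.9°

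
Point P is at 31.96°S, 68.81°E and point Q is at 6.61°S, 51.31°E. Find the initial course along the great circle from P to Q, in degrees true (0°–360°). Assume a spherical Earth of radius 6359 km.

θ = atan2( sin Δλ·cos φ₂ ,  cos φ₁ sin φ₂ − sin φ₁ cos φ₂ cos Δλ )
  = atan2(-0.2987, +0.4038) = 323.51°

323.5°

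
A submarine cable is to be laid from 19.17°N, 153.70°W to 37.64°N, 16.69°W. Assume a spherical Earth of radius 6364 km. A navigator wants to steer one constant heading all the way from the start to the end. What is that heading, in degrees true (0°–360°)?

81.2°

Meridional parts: M(φ₁)=+0.3410, M(φ₂)=+0.7100 → ΔM = +0.3690;  Δλ = +2.3913 rad
tan C = Δλ / ΔM = +6.4799 → C = 81.23°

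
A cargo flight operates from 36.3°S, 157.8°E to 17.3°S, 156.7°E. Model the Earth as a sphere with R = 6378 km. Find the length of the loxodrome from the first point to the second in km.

Δψ = ln[tan(π/4+φ₂/2)/tan(π/4+φ₁/2)] = +0.3741;  Δφ = +0.3316 rad,  Δλ = -0.0192 rad
q = Δφ/Δψ = 0.8864
d = R·√(Δφ² + q²Δλ²) = 6378·0.33205 = 2118 km

2118 km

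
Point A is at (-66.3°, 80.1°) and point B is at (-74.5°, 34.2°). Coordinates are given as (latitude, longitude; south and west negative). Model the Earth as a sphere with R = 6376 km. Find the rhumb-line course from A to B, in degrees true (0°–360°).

241.6°

Meridional parts: M(φ₁)=-1.5615, M(φ₂)=-1.9944 → ΔM = -0.4329;  Δλ = -0.8011 rad
tan C = Δλ / ΔM = +1.8505 → C = 241.61°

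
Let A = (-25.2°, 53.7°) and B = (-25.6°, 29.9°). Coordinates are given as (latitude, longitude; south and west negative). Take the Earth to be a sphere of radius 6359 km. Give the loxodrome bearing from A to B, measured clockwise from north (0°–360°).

268.9°

Meridional parts: M(φ₁)=-0.4547, M(φ₂)=-0.4625 → ΔM = -0.0077;  Δλ = -0.4154 rad
tan C = Δλ / ΔM = +53.7483 → C = 268.93°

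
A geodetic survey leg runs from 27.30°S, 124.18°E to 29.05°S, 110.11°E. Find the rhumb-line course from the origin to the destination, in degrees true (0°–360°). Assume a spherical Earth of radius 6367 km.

Meridional parts: M(φ₁)=-0.4956, M(φ₂)=-0.5303 → ΔM = -0.0347;  Δλ = -0.2456 rad
tan C = Δλ / ΔM = +7.0869 → C = 261.97°

262.0°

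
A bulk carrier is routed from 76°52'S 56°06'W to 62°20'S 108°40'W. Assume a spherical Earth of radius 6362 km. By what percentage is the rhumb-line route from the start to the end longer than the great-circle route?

3.1%

Great circle: σ = 0.3855 rad → d_gc = Rσ = 2452.3 km
Rhumb: Δφ = +0.2537, Δλ = -0.9175, Δψ = +0.7604, q = Δφ/Δψ = 0.3336 → d_rh = R√(Δφ²+q²Δλ²) = 2528.9 km
Excess = (2528.9 − 2452.3) / 2452.3 = 76.6 / 2452.3 = 3.12% ≈ 3.1%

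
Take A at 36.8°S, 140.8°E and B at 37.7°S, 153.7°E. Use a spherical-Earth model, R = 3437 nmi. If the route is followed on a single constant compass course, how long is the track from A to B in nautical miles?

Δψ = ln[tan(π/4+φ₂/2)/tan(π/4+φ₁/2)] = -0.0197;  Δφ = -0.0157 rad,  Δλ = +0.2251 rad
q = Δφ/Δψ = 0.7960
d = R·√(Δφ² + q²Δλ²) = 3437·0.17990 = 618 nmi

618 nmi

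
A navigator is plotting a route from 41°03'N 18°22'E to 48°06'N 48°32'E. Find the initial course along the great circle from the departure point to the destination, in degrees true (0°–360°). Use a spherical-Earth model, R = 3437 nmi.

θ = atan2( sin Δλ·cos φ₂ ,  cos φ₁ sin φ₂ − sin φ₁ cos φ₂ cos Δλ )
  = atan2(+0.3356, +0.1821) = 61.51°

61.5°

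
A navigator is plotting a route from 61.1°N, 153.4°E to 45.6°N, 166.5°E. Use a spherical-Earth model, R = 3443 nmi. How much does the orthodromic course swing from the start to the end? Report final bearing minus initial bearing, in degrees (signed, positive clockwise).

+10.6°

Initial bearing θ₁ = atan2(sin Δλ cos φ₂, cos φ₁ sin φ₂ − sin φ₁ cos φ₂ cos Δλ) = 147.75°
Final bearing θ₂ = (initial bearing from the destination back to the start) + 180° = 158.37°
Δθ = θ₂ − θ₁ = +10.6°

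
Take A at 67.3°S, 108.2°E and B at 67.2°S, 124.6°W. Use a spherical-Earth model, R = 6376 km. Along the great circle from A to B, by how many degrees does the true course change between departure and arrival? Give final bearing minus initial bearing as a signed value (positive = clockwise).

At departure: θ₁ = atan2(sin Δλ cos φ₂, cos φ₁ sin φ₂ − sin φ₁ cos φ₂ cos Δλ) = 151.64°
At arrival: θ₂ = atan2(sin Δλ cos φ₁, −cos φ₂ sin φ₁ + sin φ₂ cos φ₁ cos Δλ) = 28.23°
Δθ = θ₂ − θ₁ = -123.4°

-123.4°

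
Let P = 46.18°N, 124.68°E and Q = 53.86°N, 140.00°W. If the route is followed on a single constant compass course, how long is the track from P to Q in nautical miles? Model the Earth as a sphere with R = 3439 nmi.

Rhumb course C = atan2(Δλ, Δψ) with Δψ = ln[tan(π/4+φ₂/2)/tan(π/4+φ₁/2)] = +0.2092, Δλ = +1.6636 → C = 82.83°
d = R·|Δφ| / |cos C| = 3439·0.13404 / 0.12478 = 3694 nmi

3694 nmi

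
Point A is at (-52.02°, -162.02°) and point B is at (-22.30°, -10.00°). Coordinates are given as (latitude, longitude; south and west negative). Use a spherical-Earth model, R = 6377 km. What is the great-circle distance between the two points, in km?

11325 km

cos σ = sin φ₁ sin φ₂ + cos φ₁ cos φ₂ cos Δλ
      = sin(-52.02°)sin(-22.30°) + cos(-52.02°)cos(-22.30°)cos(152.02°) = -0.2037
σ = 101.754° → d = Rσ = 6377·1.77594 = 11325 km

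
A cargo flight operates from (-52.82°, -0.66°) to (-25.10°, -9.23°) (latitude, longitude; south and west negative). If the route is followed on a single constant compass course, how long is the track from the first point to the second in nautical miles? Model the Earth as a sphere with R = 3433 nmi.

Δψ = ln[tan(π/4+φ₂/2)/tan(π/4+φ₁/2)] = +0.6368;  Δφ = +0.4838 rad,  Δλ = -0.1496 rad
q = Δφ/Δψ = 0.7597
d = R·√(Δφ² + q²Δλ²) = 3433·0.49697 = 1706 nmi

1706 nmi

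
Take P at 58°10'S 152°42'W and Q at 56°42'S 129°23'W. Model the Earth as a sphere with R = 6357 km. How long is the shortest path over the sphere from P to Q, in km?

1395 km

cos σ = sin φ₁ sin φ₂ + cos φ₁ cos φ₂ cos Δλ
      = sin(-58.17°)sin(-56.70°) + cos(-58.17°)cos(-56.70°)cos(23.32°) = 0.9760
σ = 12.572° → d = Rσ = 6357·0.21943 = 1395 km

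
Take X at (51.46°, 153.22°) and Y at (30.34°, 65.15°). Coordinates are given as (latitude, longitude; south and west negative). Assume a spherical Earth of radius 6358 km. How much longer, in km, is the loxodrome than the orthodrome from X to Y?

370 km

Great circle: cos σ = sin φ₁ sin φ₂ + cos φ₁ cos φ₂ cos Δλ,  σ = 1.1448 rad → d_gc = 7278.8 km
Rhumb line: Δψ = -0.4948, q = Δφ/Δψ = 0.7450, d_rh = R√(Δφ²+q²Δλ²) = 7648.9 km
Excess = 7648.9 − 7278.8 = 370.1 ≈ 370 km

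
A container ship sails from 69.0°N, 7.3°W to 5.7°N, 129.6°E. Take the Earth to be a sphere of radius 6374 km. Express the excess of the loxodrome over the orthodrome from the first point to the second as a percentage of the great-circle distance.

14.9%

Great circle: σ = 1.7392 rad → d_gc = Rσ = 11085.9 km
Rhumb: Δφ = -1.1048, Δλ = +2.3894, Δψ = -1.5859, q = Δφ/Δψ = 0.6966 → d_rh = R√(Δφ²+q²Δλ²) = 12733.8 km
Excess = (12733.8 − 11085.9) / 11085.9 = 1647.9 / 11085.9 = 14.86% ≈ 14.9%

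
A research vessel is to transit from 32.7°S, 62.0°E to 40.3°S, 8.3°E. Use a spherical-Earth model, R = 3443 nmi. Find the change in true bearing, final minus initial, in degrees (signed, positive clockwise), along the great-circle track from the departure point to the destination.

+33.6°

Initial bearing θ₁ = atan2(sin Δλ cos φ₂, cos φ₁ sin φ₂ − sin φ₁ cos φ₂ cos Δλ) = 243.96°
Final bearing θ₂ = (initial bearing from the destination back to the start) + 180° = 277.54°
Δθ = θ₂ − θ₁ = +33.6°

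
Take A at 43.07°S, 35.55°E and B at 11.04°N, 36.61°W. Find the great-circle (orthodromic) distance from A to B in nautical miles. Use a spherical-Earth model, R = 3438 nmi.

5094 nmi

Haversine: a = sin²(Δφ/2)+cos φ₁ cos φ₂ sin²(Δλ/2) = 0.45555;  σ = 2·atan2(√a,√(1−a))
σ = 84.900° → d = Rσ = 3438·1.48179 = 5094 nmi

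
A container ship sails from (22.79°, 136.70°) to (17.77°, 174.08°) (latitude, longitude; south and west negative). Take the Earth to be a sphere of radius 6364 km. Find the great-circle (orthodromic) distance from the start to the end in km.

3924 km

Haversine: a = sin²(Δφ/2)+cos φ₁ cos φ₂ sin²(Δλ/2) = 0.09207;  σ = 2·atan2(√a,√(1−a))
σ = 35.328° → d = Rσ = 6364·0.61659 = 3924 km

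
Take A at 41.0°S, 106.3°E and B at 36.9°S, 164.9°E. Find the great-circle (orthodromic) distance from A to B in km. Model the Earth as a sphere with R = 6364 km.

cos σ = sin φ₁ sin φ₂ + cos φ₁ cos φ₂ cos Δλ
      = sin(-41.00°)sin(-36.90°) + cos(-41.00°)cos(-36.90°)cos(58.60°) = 0.7084
σ = 44.899° → d = Rσ = 6364·0.78363 = 4987 km

4987 km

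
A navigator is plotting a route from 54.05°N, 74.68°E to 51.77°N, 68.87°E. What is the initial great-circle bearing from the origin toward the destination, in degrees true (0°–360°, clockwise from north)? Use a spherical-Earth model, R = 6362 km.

239.3°

N = sin Δλ·cos φ₂ = -0.0626;  D = cos φ₁ sin φ₂ − sin φ₁ cos φ₂ cos Δλ = -0.0372
initial course = atan2(N, D) = 239.29°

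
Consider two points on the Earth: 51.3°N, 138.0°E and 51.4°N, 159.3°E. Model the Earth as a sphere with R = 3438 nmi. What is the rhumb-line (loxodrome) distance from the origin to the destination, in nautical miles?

Δψ = ln[tan(π/4+φ₂/2)/tan(π/4+φ₁/2)] = +0.0028;  Δφ = +0.0017 rad,  Δλ = +0.3718 rad
q = Δφ/Δψ = 0.6246
d = R·√(Δφ² + q²Δλ²) = 3438·0.23219 = 798 nmi

798 nmi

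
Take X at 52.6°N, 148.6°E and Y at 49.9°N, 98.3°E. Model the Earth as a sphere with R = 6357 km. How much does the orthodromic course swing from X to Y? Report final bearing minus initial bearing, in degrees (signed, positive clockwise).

-40.2°

At departure: θ₁ = atan2(sin Δλ cos φ₂, cos φ₁ sin φ₂ − sin φ₁ cos φ₂ cos Δλ) = 285.53°
At arrival: θ₂ = atan2(sin Δλ cos φ₁, −cos φ₂ sin φ₁ + sin φ₂ cos φ₁ cos Δλ) = 245.30°
Δθ = θ₂ − θ₁ = -40.2°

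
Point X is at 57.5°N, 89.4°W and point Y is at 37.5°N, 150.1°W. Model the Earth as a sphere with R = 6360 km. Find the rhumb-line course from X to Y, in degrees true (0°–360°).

243.6°

Δψ = ln[tan(π/4+φ₂/2)/tan(π/4+φ₁/2)] = -0.5259
Δλ = -1.0594 rad (taken the short way round)
course = atan2(Δλ, Δψ) = 243.60°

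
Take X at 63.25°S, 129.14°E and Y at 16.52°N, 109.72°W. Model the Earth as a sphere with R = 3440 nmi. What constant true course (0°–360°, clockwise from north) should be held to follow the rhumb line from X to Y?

Δψ = ln[tan(π/4+φ₂/2)/tan(π/4+φ₁/2)] = +1.7288
Δλ = +2.1143 rad (taken the short way round)
course = atan2(Δλ, Δψ) = 50.73°

50.7°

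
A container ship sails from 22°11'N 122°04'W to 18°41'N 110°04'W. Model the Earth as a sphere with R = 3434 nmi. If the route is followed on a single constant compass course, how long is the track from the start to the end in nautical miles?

706 nmi

Rhumb course C = atan2(Δλ, Δψ) with Δψ = ln[tan(π/4+φ₂/2)/tan(π/4+φ₁/2)] = -0.0652, Δλ = +0.2094 → C = 107.29°
d = R·|Δφ| / |cos C| = 3434·0.06109 / 0.29724 = 706 nmi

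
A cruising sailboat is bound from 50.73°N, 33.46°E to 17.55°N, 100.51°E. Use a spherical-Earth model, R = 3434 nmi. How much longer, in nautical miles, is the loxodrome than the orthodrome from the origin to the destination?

Great circle: cos σ = sin φ₁ sin φ₂ + cos φ₁ cos φ₂ cos Δλ,  σ = 1.0829 rad → d_gc = 3718.7 nmi
Rhumb line: Δψ = -0.7194, q = Δφ/Δψ = 0.8049, d_rh = R√(Δφ²+q²Δλ²) = 3797.1 nmi
Excess = 3797.1 − 3718.7 = 78.4 ≈ 78 nmi

78 nmi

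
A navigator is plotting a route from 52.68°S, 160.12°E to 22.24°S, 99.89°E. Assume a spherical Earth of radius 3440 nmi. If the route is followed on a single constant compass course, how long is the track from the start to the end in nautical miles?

3340 nmi

Δψ = ln[tan(π/4+φ₂/2)/tan(π/4+φ₁/2)] = +0.6873;  Δφ = +0.5313 rad,  Δλ = -1.0512 rad
q = Δφ/Δψ = 0.7730
d = R·√(Δφ² + q²Δλ²) = 3440·0.97085 = 3340 nmi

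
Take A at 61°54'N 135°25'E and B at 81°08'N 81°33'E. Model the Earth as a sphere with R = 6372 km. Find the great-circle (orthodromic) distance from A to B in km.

2656 km

cos σ = sin φ₁ sin φ₂ + cos φ₁ cos φ₂ cos Δλ
      = sin(61.90°)sin(81.13°) + cos(61.90°)cos(81.13°)cos(-53.87°) = 0.9144
σ = 23.880° → d = Rσ = 6372·0.41679 = 2656 km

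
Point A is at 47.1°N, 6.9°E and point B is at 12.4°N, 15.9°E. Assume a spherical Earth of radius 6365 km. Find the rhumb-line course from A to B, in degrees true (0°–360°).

Meridional parts: M(φ₁)=+0.9342, M(φ₂)=+0.2181 → ΔM = -0.7161;  Δλ = +0.1571 rad
tan C = Δλ / ΔM = -0.2194 → C = 167.63°

167.6°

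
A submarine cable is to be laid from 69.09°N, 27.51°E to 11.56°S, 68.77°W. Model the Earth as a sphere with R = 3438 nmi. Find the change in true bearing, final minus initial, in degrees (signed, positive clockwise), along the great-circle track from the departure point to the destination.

-70.3°

At departure: θ₁ = atan2(sin Δλ cos φ₂, cos φ₁ sin φ₂ − sin φ₁ cos φ₂ cos Δλ) = 271.68°
At arrival: θ₂ = atan2(sin Δλ cos φ₁, −cos φ₂ sin φ₁ + sin φ₂ cos φ₁ cos Δλ) = 201.35°
Δθ = θ₂ − θ₁ = -70.3°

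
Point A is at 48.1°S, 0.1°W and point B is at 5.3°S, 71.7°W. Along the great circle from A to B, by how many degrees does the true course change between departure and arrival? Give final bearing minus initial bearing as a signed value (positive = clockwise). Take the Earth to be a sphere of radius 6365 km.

Initial bearing θ₁ = atan2(sin Δλ cos φ₂, cos φ₁ sin φ₂ − sin φ₁ cos φ₂ cos Δλ) = 280.33°
Final bearing θ₂ = (initial bearing from the destination back to the start) + 180° = 318.71°
Δθ = θ₂ − θ₁ = +38.4°

+38.4°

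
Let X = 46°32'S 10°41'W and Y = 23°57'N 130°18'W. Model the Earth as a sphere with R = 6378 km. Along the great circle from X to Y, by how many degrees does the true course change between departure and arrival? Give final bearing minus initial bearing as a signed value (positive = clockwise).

At departure: θ₁ = atan2(sin Δλ cos φ₂, cos φ₁ sin φ₂ − sin φ₁ cos φ₂ cos Δλ) = 266.50°
At arrival: θ₂ = atan2(sin Δλ cos φ₁, −cos φ₂ sin φ₁ + sin φ₂ cos φ₁ cos Δλ) = 311.29°
Δθ = θ₂ − θ₁ = +44.8°

+44.8°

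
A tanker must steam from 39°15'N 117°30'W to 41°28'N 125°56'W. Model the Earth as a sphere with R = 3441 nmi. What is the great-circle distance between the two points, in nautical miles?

408 nmi

cos σ = sin φ₁ sin φ₂ + cos φ₁ cos φ₂ cos Δλ
      = sin(39.25°)sin(41.47°) + cos(39.25°)cos(41.47°)cos(-8.43°) = 0.9930
σ = 6.794° → d = Rσ = 3441·0.11858 = 408 nmi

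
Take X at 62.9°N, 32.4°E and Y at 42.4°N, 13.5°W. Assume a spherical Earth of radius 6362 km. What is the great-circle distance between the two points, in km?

Haversine: a = sin²(Δφ/2)+cos φ₁ cos φ₂ sin²(Δλ/2) = 0.08281;  σ = 2·atan2(√a,√(1−a))
σ = 33.449° → d = Rσ = 6362·0.58379 = 3714 km

3714 km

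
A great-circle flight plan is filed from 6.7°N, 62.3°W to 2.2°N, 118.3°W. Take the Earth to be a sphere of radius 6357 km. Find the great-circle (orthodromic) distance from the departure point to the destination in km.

6211 km

Haversine: a = sin²(Δφ/2)+cos φ₁ cos φ₂ sin²(Δλ/2) = 0.22028;  σ = 2·atan2(√a,√(1−a))
σ = 55.983° → d = Rσ = 6357·0.97708 = 6211 km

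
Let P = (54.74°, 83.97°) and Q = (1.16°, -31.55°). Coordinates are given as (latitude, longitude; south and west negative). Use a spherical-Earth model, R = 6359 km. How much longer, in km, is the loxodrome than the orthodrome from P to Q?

Great circle: cos σ = sin φ₁ sin φ₂ + cos φ₁ cos φ₂ cos Δλ,  σ = 1.8051 rad → d_gc = 11478.4 km
Rhumb line: Δψ = -1.1261, q = Δφ/Δψ = 0.8304, d_rh = R√(Δφ²+q²Δλ²) = 12195.1 km
Excess = 12195.1 − 11478.4 = 716.7 ≈ 717 km

717 km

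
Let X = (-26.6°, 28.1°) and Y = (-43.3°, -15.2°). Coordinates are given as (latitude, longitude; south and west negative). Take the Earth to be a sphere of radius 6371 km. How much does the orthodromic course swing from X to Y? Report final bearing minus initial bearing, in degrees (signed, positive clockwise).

At departure: θ₁ = atan2(sin Δλ cos φ₂, cos φ₁ sin φ₂ − sin φ₁ cos φ₂ cos Δλ) = 233.00°
At arrival: θ₂ = atan2(sin Δλ cos φ₁, −cos φ₂ sin φ₁ + sin φ₂ cos φ₁ cos Δλ) = 258.89°
Δθ = θ₂ − θ₁ = +25.9°

+25.9°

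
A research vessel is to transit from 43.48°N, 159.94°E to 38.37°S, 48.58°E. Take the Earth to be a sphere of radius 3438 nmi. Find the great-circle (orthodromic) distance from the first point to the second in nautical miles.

cos σ = sin φ₁ sin φ₂ + cos φ₁ cos φ₂ cos Δλ
      = sin(43.48°)sin(-38.37°) + cos(43.48°)cos(-38.37°)cos(-111.36°) = -0.6343
σ = 129.371° → d = Rσ = 3438·2.25795 = 7763 nmi

7763 nmi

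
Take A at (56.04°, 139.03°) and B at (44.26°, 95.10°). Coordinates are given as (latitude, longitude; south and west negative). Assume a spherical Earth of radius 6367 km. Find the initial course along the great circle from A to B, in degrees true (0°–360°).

θ = atan2( sin Δλ·cos φ₂ ,  cos φ₁ sin φ₂ − sin φ₁ cos φ₂ cos Δλ )
  = atan2(-0.4969, -0.0379) = 265.63°

265.6°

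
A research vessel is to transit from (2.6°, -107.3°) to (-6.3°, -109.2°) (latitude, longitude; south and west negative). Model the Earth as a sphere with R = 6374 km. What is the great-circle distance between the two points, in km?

1012 km

Haversine: a = sin²(Δφ/2)+cos φ₁ cos φ₂ sin²(Δλ/2) = 0.00629;  σ = 2·atan2(√a,√(1−a))
σ = 9.100° → d = Rσ = 6374·0.15882 = 1012 km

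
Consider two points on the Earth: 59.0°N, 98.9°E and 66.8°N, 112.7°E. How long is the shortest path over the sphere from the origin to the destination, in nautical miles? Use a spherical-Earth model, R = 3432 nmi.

597 nmi

cos σ = sin φ₁ sin φ₂ + cos φ₁ cos φ₂ cos Δλ
      = sin(59.00°)sin(66.80°) + cos(59.00°)cos(66.80°)cos(13.80°) = 0.9849
σ = 9.972° → d = Rσ = 3432·0.17405 = 597 nmi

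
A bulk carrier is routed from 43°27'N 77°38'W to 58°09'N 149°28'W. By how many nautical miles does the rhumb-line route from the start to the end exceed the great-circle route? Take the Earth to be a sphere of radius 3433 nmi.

117 nmi

Great circle: cos σ = sin φ₁ sin φ₂ + cos φ₁ cos φ₂ cos Δλ,  σ = 0.7903 rad → d_gc = 2713.2 nmi
Rhumb line: Δψ = +0.4105, q = Δφ/Δψ = 0.6250, d_rh = R√(Δφ²+q²Δλ²) = 2830.6 nmi
Excess = 2830.6 − 2713.2 = 117.4 ≈ 117 nmi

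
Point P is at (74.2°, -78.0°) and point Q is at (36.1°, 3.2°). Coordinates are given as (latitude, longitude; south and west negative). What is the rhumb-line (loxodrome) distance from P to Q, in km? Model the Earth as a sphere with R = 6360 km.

6260 km

Rhumb course C = atan2(Δλ, Δψ) with Δψ = ln[tan(π/4+φ₂/2)/tan(π/4+φ₁/2)] = -1.2986, Δλ = +1.4172 → C = 132.50°
d = R·|Δφ| / |cos C| = 6360·0.66497 / 0.67557 = 6260 km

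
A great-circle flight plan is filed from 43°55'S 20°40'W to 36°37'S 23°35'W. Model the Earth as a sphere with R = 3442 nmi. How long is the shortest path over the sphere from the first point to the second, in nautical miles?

458 nmi

Haversine: a = sin²(Δφ/2)+cos φ₁ cos φ₂ sin²(Δλ/2) = 0.00443;  σ = 2·atan2(√a,√(1−a))
σ = 7.630° → d = Rσ = 3442·0.13317 = 458 nmi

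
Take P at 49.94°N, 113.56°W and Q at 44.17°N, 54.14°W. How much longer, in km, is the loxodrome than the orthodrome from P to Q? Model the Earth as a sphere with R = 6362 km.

114 km

Great circle: cos σ = sin φ₁ sin φ₂ + cos φ₁ cos φ₂ cos Δλ,  σ = 0.6948 rad → d_gc = 4420.6 km
Rhumb line: Δψ = -0.1480, q = Δφ/Δψ = 0.6803, d_rh = R√(Δφ²+q²Δλ²) = 4534.3 km
Excess = 4534.3 − 4420.6 = 113.7 ≈ 114 km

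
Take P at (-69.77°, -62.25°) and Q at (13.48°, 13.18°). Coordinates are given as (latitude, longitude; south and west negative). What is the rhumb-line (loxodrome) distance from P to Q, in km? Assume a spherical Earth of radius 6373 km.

Δψ = ln[tan(π/4+φ₂/2)/tan(π/4+φ₁/2)] = +1.9612;  Δφ = +1.4530 rad,  Δλ = +1.3165 rad
q = Δφ/Δψ = 0.7409
d = R·√(Δφ² + q²Δλ²) = 6373·1.74999 = 11153 km

11153 km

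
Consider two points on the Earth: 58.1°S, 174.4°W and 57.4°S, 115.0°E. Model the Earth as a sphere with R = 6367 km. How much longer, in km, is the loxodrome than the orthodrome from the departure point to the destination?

195 km

Great circle: cos σ = sin φ₁ sin φ₂ + cos φ₁ cos φ₂ cos Δλ,  σ = 0.6270 rad → d_gc = 3992.2 km
Rhumb line: Δψ = +0.0229, q = Δφ/Δψ = 0.5336, d_rh = R√(Δφ²+q²Δλ²) = 4187.0 km
Excess = 4187.0 − 3992.2 = 194.8 ≈ 195 km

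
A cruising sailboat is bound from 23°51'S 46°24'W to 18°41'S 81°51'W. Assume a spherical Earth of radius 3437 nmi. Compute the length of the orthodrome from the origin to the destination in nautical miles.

2001 nmi

Haversine: a = sin²(Δφ/2)+cos φ₁ cos φ₂ sin²(Δλ/2) = 0.08234;  σ = 2·atan2(√a,√(1−a))
σ = 33.350° → d = Rσ = 3437·0.58208 = 2001 nmi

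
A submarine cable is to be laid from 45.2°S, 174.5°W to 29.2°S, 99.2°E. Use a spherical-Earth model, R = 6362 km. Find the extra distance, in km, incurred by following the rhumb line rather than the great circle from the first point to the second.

Great circle: cos σ = sin φ₁ sin φ₂ + cos φ₁ cos φ₂ cos Δλ,  σ = 1.1747 rad → d_gc = 7473.1 km
Rhumb line: Δψ = +0.3531, q = Δφ/Δψ = 0.7909, d_rh = R√(Δφ²+q²Δλ²) = 7784.5 km
Excess = 7784.5 − 7473.1 = 311.4 ≈ 311 km

311 km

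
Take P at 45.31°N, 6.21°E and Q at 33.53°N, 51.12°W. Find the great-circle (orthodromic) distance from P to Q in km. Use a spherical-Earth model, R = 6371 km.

4985 km

cos σ = sin φ₁ sin φ₂ + cos φ₁ cos φ₂ cos Δλ
      = sin(45.31°)sin(33.53°) + cos(45.31°)cos(33.53°)cos(-57.33°) = 0.7091
σ = 44.834° → d = Rσ = 6371·0.78251 = 4985 km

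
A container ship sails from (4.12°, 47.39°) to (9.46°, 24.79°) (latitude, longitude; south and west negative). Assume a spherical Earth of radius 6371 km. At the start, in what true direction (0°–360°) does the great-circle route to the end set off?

284.6°

N = sin Δλ·cos φ₂ = -0.3791;  D = cos φ₁ sin φ₂ − sin φ₁ cos φ₂ cos Δλ = +0.0985
initial course = atan2(N, D) = 284.57°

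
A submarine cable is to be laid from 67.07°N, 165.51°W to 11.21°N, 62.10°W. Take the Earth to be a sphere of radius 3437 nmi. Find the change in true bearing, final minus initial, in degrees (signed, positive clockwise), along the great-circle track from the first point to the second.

At departure: θ₁ = atan2(sin Δλ cos φ₂, cos φ₁ sin φ₂ − sin φ₁ cos φ₂ cos Δλ) = 73.36°
At arrival: θ₂ = atan2(sin Δλ cos φ₁, −cos φ₂ sin φ₁ + sin φ₂ cos φ₁ cos Δλ) = 157.63°
Δθ = θ₂ − θ₁ = +84.3°

+84.3°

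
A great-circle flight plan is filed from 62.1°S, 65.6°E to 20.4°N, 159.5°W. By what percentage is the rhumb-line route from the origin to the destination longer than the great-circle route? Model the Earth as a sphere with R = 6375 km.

7.7%

Great circle: σ = 2.2365 rad → d_gc = Rσ = 14257.9 km
Rhumb: Δφ = +1.4399, Δλ = +2.3544, Δψ = +1.7565, q = Δφ/Δψ = 0.8197 → d_rh = R√(Δφ²+q²Δλ²) = 15350.8 km
Excess = (15350.8 − 14257.9) / 14257.9 = 1092.9 / 14257.9 = 7.67% ≈ 7.7%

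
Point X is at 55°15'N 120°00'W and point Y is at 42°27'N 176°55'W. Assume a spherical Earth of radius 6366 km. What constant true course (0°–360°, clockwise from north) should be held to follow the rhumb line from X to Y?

251.0°

Δψ = ln[tan(π/4+φ₂/2)/tan(π/4+φ₁/2)] = -0.3421
Δλ = -0.9934 rad (taken the short way round)
course = atan2(Δλ, Δψ) = 251.00°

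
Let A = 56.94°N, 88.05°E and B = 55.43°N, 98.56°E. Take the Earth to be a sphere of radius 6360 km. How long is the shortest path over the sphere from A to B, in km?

cos σ = sin φ₁ sin φ₂ + cos φ₁ cos φ₂ cos Δλ
      = sin(56.94°)sin(55.43°) + cos(56.94°)cos(55.43°)cos(10.51°) = 0.9945
σ = 6.034° → d = Rσ = 6360·0.10531 = 670 km

670 km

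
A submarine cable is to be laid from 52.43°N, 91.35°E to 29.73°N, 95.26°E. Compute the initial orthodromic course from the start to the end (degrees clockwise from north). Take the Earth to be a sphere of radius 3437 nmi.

171.2°

θ = atan2( sin Δλ·cos φ₂ ,  cos φ₁ sin φ₂ − sin φ₁ cos φ₂ cos Δλ )
  = atan2(+0.0592, -0.3843) = 171.24°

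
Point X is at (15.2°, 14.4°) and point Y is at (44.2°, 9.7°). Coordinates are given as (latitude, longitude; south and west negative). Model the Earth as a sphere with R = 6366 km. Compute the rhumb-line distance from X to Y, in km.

3253 km

Δψ = ln[tan(π/4+φ₂/2)/tan(π/4+φ₁/2)] = +0.5933;  Δφ = +0.5061 rad,  Δλ = -0.0820 rad
q = Δφ/Δψ = 0.8531
d = R·√(Δφ² + q²Δλ²) = 6366·0.51096 = 3253 km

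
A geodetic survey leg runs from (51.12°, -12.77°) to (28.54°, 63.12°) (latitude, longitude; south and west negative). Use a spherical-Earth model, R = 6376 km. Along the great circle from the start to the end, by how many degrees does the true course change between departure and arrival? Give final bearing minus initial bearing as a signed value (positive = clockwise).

+54.0°

Initial bearing θ₁ = atan2(sin Δλ cos φ₂, cos φ₁ sin φ₂ − sin φ₁ cos φ₂ cos Δλ) = 81.12°
Final bearing θ₂ = (initial bearing from the destination back to the start) + 180° = 135.09°
Δθ = θ₂ − θ₁ = +54.0°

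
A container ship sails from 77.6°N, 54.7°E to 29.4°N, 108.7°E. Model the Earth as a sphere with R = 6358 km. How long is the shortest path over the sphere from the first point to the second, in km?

5979 km

Haversine: a = sin²(Δφ/2)+cos φ₁ cos φ₂ sin²(Δλ/2) = 0.20529;  σ = 2·atan2(√a,√(1−a))
σ = 53.884° → d = Rσ = 6358·0.94046 = 5979 km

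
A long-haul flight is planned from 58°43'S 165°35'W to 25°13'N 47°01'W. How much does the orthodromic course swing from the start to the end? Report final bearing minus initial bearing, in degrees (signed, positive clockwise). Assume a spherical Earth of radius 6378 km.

Initial bearing θ₁ = atan2(sin Δλ cos φ₂, cos φ₁ sin φ₂ − sin φ₁ cos φ₂ cos Δλ) = 100.58°
Final bearing θ₂ = (initial bearing from the destination back to the start) + 180° = 34.35°
Δθ = θ₂ − θ₁ = -66.2°

-66.2°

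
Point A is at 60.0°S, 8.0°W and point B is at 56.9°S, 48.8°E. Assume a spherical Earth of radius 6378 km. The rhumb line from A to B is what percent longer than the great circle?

3.1%

Great circle: σ = 0.5054 rad → d_gc = Rσ = 3223.2 km
Rhumb: Δφ = +0.0541, Δλ = +0.9913, Δψ = +0.1035, q = Δφ/Δψ = 0.5228 → d_rh = R√(Δφ²+q²Δλ²) = 3323.8 km
Excess = (3323.8 − 3223.2) / 3223.2 = 100.6 / 3223.2 = 3.12% ≈ 3.1%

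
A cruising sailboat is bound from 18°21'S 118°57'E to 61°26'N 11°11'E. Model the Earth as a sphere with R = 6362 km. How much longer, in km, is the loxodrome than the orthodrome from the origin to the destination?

Great circle: cos σ = sin φ₁ sin φ₂ + cos φ₁ cos φ₂ cos Δλ,  σ = 1.9987 rad → d_gc = 12715.9 km
Rhumb line: Δψ = +1.6940, q = Δφ/Δψ = 0.8220, d_rh = R√(Δφ²+q²Δλ²) = 13237.6 km
Excess = 13237.6 − 12715.9 = 521.7 ≈ 522 km

522 km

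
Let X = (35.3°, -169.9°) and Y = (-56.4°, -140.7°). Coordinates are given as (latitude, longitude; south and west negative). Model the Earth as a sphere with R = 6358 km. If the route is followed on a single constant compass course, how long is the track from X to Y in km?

10552 km

Δψ = ln[tan(π/4+φ₂/2)/tan(π/4+φ₁/2)] = -1.8568;  Δφ = -1.6005 rad,  Δλ = +0.5096 rad
q = Δφ/Δψ = 0.8619
d = R·√(Δφ² + q²Δλ²) = 6358·1.65965 = 10552 km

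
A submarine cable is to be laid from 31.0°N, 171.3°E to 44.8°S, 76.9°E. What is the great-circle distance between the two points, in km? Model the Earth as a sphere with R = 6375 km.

cos σ = sin φ₁ sin φ₂ + cos φ₁ cos φ₂ cos Δλ
      = sin(31.00°)sin(-44.80°) + cos(31.00°)cos(-44.80°)cos(-94.40°) = -0.4096
σ = 114.178° → d = Rσ = 6375·1.99279 = 12704 km

12704 km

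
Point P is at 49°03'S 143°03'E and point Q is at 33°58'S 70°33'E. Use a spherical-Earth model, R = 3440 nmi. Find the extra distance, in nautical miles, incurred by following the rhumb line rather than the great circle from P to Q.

Great circle: cos σ = sin φ₁ sin φ₂ + cos φ₁ cos φ₂ cos Δλ,  σ = 0.9454 rad → d_gc = 3252.1 nmi
Rhumb line: Δψ = +0.3542, q = Δφ/Δψ = 0.7433, d_rh = R√(Δφ²+q²Δλ²) = 3359.7 nmi
Excess = 3359.7 − 3252.1 = 107.6 ≈ 108 nmi

108 nmi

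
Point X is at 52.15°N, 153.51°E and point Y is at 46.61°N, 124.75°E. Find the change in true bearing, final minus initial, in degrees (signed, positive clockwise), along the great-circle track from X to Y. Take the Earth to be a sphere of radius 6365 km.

At departure: θ₁ = atan2(sin Δλ cos φ₂, cos φ₁ sin φ₂ − sin φ₁ cos φ₂ cos Δλ) = 264.88°
At arrival: θ₂ = atan2(sin Δλ cos φ₁, −cos φ₂ sin φ₁ + sin φ₂ cos φ₁ cos Δλ) = 242.83°
Δθ = θ₂ − θ₁ = -22.1°

-22.1°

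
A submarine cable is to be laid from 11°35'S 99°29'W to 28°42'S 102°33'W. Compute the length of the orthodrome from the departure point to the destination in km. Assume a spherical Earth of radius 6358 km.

1926 km

Haversine: a = sin²(Δφ/2)+cos φ₁ cos φ₂ sin²(Δλ/2) = 0.02276;  σ = 2·atan2(√a,√(1−a))
σ = 17.355° → d = Rσ = 6358·0.30290 = 1926 km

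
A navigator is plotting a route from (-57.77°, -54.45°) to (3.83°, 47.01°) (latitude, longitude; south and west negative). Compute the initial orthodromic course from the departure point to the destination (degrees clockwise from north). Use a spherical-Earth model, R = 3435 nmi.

97.7°

N = sin Δλ·cos φ₂ = +0.9779;  D = cos φ₁ sin φ₂ − sin φ₁ cos φ₂ cos Δλ = -0.1321
initial course = atan2(N, D) = 97.69°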